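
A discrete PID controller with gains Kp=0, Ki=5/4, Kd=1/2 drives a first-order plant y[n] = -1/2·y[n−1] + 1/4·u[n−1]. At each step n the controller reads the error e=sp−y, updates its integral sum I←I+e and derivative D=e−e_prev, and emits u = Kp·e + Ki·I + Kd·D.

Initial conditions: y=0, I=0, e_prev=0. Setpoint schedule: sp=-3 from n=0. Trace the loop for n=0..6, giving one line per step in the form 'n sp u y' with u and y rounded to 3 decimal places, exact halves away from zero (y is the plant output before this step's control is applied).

(exact arithmetic carried between steps; '≈' marks a value shown rounded to 6 d.p. or computed from one; I and e_prev carry over from the previous line; the table rounds u and y to 3 d.p., halves away from zero)
n=0: y=0, sp=-3, e=sp−y=-3; I=-3, D=e−e_prev=-3; u=0·(-3)+5/4·(-3)+1/2·(-3)=-5.25; next y=-1/2·0+1/4·(-5.25)=-1.3125
n=1: y=-1.3125, sp=-3, e=sp−y=-1.6875; I=-4.6875, D=e−e_prev=1.3125; u=0·(-1.6875)+5/4·(-4.6875)+1/2·1.3125=-5.203125; next y=-1/2·(-1.3125)+1/4·(-5.203125)≈-0.644531
n=2: y≈-0.644531, sp=-3, e=sp−y≈-2.355469; I≈-7.042969, D=e−e_prev≈-0.667969; u=0·(-2.355469)+5/4·(-7.042969)+1/2·(-0.667969)≈-9.137695; next y=-1/2·(-0.644531)+1/4·(-9.137695)≈-1.962158
n=3: y≈-1.962158, sp=-3, e=sp−y≈-1.037842; I≈-8.080811, D=e−e_prev≈1.317627; u=0·(-1.037842)+5/4·(-8.080811)+1/2·1.317627≈-9.442200; next y=-1/2·(-1.962158)+1/4·(-9.442200)≈-1.379471
n=4: y≈-1.379471, sp=-3, e=sp−y≈-1.620529; I≈-9.701340, D=e−e_prev≈-0.582687; u=0·(-1.620529)+5/4·(-9.701340)+1/2·(-0.582687)≈-12.418018; next y=-1/2·(-1.379471)+1/4·(-12.418018)≈-2.414769
n=5: y≈-2.414769, sp=-3, e=sp−y≈-0.585231; I≈-10.286571, D=e−e_prev≈1.035298; u=0·(-0.585231)+5/4·(-10.286571)+1/2·1.035298≈-12.340564; next y=-1/2·(-2.414769)+1/4·(-12.340564)≈-1.877756
n=6: y≈-1.877756, sp=-3, e=sp−y≈-1.122244; I≈-11.408814, D=e−e_prev≈-0.537013; u=0·(-1.122244)+5/4·(-11.408814)+1/2·(-0.537013)≈-14.529524; next y=-1/2·(-1.877756)+1/4·(-14.529524)≈-2.693503

0 -3 -5.250 0.000
1 -3 -5.203 -1.313
2 -3 -9.138 -0.645
3 -3 -9.442 -1.962
4 -3 -12.418 -1.379
5 -3 -12.341 -2.415
6 -3 -14.530 -1.878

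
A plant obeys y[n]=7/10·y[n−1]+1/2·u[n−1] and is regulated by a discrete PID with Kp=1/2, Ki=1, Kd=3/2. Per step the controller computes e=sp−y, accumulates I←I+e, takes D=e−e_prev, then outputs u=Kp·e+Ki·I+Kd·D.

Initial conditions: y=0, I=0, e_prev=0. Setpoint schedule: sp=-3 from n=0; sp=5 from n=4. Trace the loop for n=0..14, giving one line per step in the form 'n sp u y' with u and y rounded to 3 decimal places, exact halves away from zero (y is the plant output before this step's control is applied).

(exact arithmetic carried between steps; '≈' marks a value shown rounded to 6 d.p. or computed from one; I and e_prev carry over from the previous line; the table rounds u and y to 3 d.p., halves away from zero)
n=0: y=0, sp=-3, e=sp−y=-3; I=-3, D=e−e_prev=-3; u=1/2·(-3)+1·(-3)+3/2·(-3)=-9; next y=7/10·0+1/2·(-9)=-4.5
n=1: y=-4.5, sp=-3, e=sp−y=1.5; I=-1.5, D=e−e_prev=4.5; u=1/2·1.5+1·(-1.5)+3/2·4.5=6; next y=7/10·(-4.5)+1/2·6=-0.15
n=2: y=-0.15, sp=-3, e=sp−y=-2.85; I=-4.35, D=e−e_prev=-4.35; u=1/2·(-2.85)+1·(-4.35)+3/2·(-4.35)=-12.3; next y=7/10·(-0.15)+1/2·(-12.3)=-6.255
n=3: y=-6.255, sp=-3, e=sp−y=3.255; I=-1.095, D=e−e_prev=6.105; u=1/2·3.255+1·(-1.095)+3/2·6.105=9.69; next y=7/10·(-6.255)+1/2·9.69=0.4665
n=4: y=0.4665, sp=5, e=sp−y=4.5335; I=3.4385, D=e−e_prev=1.2785; u=1/2·4.5335+1·3.4385+3/2·1.2785=7.623; next y=7/10·0.4665+1/2·7.623=4.13805
n=5: y=4.13805, sp=5, e=sp−y=0.86195; I=4.30045, D=e−e_prev=-3.67155; u=1/2·0.86195+1·4.30045+3/2·(-3.67155)=-0.7759; next y=7/10·4.13805+1/2·(-0.7759)=2.508685
n=6: y=2.508685, sp=5, e=sp−y=2.491315; I=6.791765, D=e−e_prev=1.629365; u=1/2·2.491315+1·6.791765+3/2·1.629365=10.48147; next y=7/10·2.508685+1/2·10.48147≈6.996815
n=7: y≈6.996815, sp=5, e=sp−y≈-1.996815; I≈4.794951, D=e−e_prev≈-4.488130; u=1/2·(-1.996815)+1·4.794951+3/2·(-4.488130)≈-2.935651; next y=7/10·6.996815+1/2·(-2.935651)≈3.429945
n=8: y≈3.429945, sp=5, e=sp−y≈1.570055; I≈6.365006, D=e−e_prev≈3.566870; u=1/2·1.570055+1·6.365006+3/2·3.566870≈12.500338; next y=7/10·3.429945+1/2·12.500338≈8.651130
n=9: y≈8.651130, sp=5, e=sp−y≈-3.651130; I≈2.713875, D=e−e_prev≈-5.221186; u=1/2·(-3.651130)+1·2.713875+3/2·(-5.221186)≈-6.943468; next y=7/10·8.651130+1/2·(-6.943468)≈2.584057
n=10: y≈2.584057, sp=5, e=sp−y≈2.415943; I≈5.129818, D=e−e_prev≈6.067073; u=1/2·2.415943+1·5.129818+3/2·6.067073≈15.438400; next y=7/10·2.584057+1/2·15.438400≈9.528040
n=11: y≈9.528040, sp=5, e=sp−y≈-4.528040; I≈0.601779, D=e−e_prev≈-6.943983; u=1/2·(-4.528040)+1·0.601779+3/2·(-6.943983)≈-12.078216; next y=7/10·9.528040+1/2·(-12.078216)≈0.630520
n=12: y≈0.630520, sp=5, e=sp−y≈4.369480; I≈4.971258, D=e−e_prev≈8.897520; u=1/2·4.369480+1·4.971258+3/2·8.897520≈20.502278; next y=7/10·0.630520+1/2·20.502278≈10.692503
n=13: y≈10.692503, sp=5, e=sp−y≈-5.692503; I≈-0.721245, D=e−e_prev≈-10.061983; u=1/2·(-5.692503)+1·(-0.721245)+3/2·(-10.061983)≈-18.660471; next y=7/10·10.692503+1/2·(-18.660471)≈-1.845483
n=14: y≈-1.845483, sp=5, e=sp−y≈6.845483; I≈6.124239, D=e−e_prev≈12.537986; u=1/2·6.845483+1·6.124239+3/2·12.537986≈28.353959; next y=7/10·(-1.845483)+1/2·28.353959≈12.885141

0 -3 -9.000 0.000
1 -3 6.000 -4.500
2 -3 -12.300 -0.150
3 -3 9.690 -6.255
4 5 7.623 0.467
5 5 -0.776 4.138
6 5 10.481 2.509
7 5 -2.936 6.997
8 5 12.500 3.430
9 5 -6.943 8.651
10 5 15.438 2.584
11 5 -12.078 9.528
12 5 20.502 0.631
13 5 -18.660 10.693
14 5 28.354 -1.845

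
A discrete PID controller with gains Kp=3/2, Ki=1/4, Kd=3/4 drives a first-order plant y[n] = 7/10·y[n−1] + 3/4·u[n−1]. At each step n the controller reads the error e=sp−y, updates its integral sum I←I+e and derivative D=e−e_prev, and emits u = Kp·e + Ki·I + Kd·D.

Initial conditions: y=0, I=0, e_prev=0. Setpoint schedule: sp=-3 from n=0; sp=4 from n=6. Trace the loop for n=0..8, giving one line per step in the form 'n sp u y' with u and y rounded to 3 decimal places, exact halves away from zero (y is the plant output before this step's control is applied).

0 -3 -7.500 0.000
1 -3 8.063 -5.625
2 -3 -14.836 2.109
3 -3 19.087 -9.650
4 -3 -31.096 7.560
5 -3 43.147 -18.030
6 4 -49.211 19.739
7 4 77.006 -23.091
8 4 -110.048 41.591

(exact arithmetic carried between steps; '≈' marks a value shown rounded to 6 d.p. or computed from one; I and e_prev carry over from the previous line; the table rounds u and y to 3 d.p., halves away from zero)
n=0: y=0, sp=-3, e=sp−y=-3; I=-3, D=e−e_prev=-3; u=3/2·(-3)+1/4·(-3)+3/4·(-3)=-7.5; next y=7/10·0+3/4·(-7.5)=-5.625
n=1: y=-5.625, sp=-3, e=sp−y=2.625; I=-0.375, D=e−e_prev=5.625; u=3/2·2.625+1/4·(-0.375)+3/4·5.625=8.0625; next y=7/10·(-5.625)+3/4·8.0625=2.109375
n=2: y=2.109375, sp=-3, e=sp−y=-5.109375; I=-5.484375, D=e−e_prev=-7.734375; u=3/2·(-5.109375)+1/4·(-5.484375)+3/4·(-7.734375)≈-14.835938; next y=7/10·2.109375+3/4·(-14.835938)≈-9.650391
n=3: y≈-9.650391, sp=-3, e=sp−y≈6.650391; I≈1.166016, D=e−e_prev≈11.759766; u=3/2·6.650391+1/4·1.166016+3/4·11.759766≈19.086914; next y=7/10·(-9.650391)+3/4·19.086914≈7.559912
n=4: y≈7.559912, sp=-3, e=sp−y≈-10.559912; I≈-9.393896, D=e−e_prev≈-17.210303; u=3/2·(-10.559912)+1/4·(-9.393896)+3/4·(-17.210303)≈-31.096069; next y=7/10·7.559912+3/4·(-31.096069)≈-18.030114
n=5: y≈-18.030114, sp=-3, e=sp−y≈15.030114; I≈5.636217, D=e−e_prev≈25.590026; u=3/2·15.030114+1/4·5.636217+3/4·25.590026≈43.146744; next y=7/10·(-18.030114)+3/4·43.146744≈19.738978
n=6: y≈19.738978, sp=4, e=sp−y≈-15.738978; I≈-10.102761, D=e−e_prev≈-30.769092; u=3/2·(-15.738978)+1/4·(-10.102761)+3/4·(-30.769092)≈-49.210977; next y=7/10·19.738978+3/4·(-49.210977)≈-23.090948
n=7: y≈-23.090948, sp=4, e=sp−y≈27.090948; I≈16.988186, D=e−e_prev≈42.829926; u=3/2·27.090948+1/4·16.988186+3/4·42.829926≈77.005913; next y=7/10·(-23.090948)+3/4·77.005913≈41.590771
n=8: y≈41.590771, sp=4, e=sp−y≈-37.590771; I≈-20.602585, D=e−e_prev≈-64.681719; u=3/2·(-37.590771)+1/4·(-20.602585)+3/4·(-64.681719)≈-110.048092; next y=7/10·41.590771+3/4·(-110.048092)≈-53.422529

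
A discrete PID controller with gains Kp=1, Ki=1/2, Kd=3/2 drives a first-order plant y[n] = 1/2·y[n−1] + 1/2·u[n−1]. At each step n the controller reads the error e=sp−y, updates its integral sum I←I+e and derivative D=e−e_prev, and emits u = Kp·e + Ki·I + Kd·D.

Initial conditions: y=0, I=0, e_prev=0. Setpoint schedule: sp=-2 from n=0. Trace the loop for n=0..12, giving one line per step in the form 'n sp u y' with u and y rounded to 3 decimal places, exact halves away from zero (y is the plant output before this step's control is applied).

(exact arithmetic carried between steps; '≈' marks a value shown rounded to 6 d.p. or computed from one; I and e_prev carry over from the previous line; the table rounds u and y to 3 d.p., halves away from zero)
n=0: y=0, sp=-2, e=sp−y=-2; I=-2, D=e−e_prev=-2; u=1·(-2)+1/2·(-2)+3/2·(-2)=-6; next y=1/2·0+1/2·(-6)=-3
n=1: y=-3, sp=-2, e=sp−y=1; I=-1, D=e−e_prev=3; u=1·1+1/2·(-1)+3/2·3=5; next y=1/2·(-3)+1/2·5=1
n=2: y=1, sp=-2, e=sp−y=-3; I=-4, D=e−e_prev=-4; u=1·(-3)+1/2·(-4)+3/2·(-4)=-11; next y=1/2·1+1/2·(-11)=-5
n=3: y=-5, sp=-2, e=sp−y=3; I=-1, D=e−e_prev=6; u=1·3+1/2·(-1)+3/2·6=11.5; next y=1/2·(-5)+1/2·11.5=3.25
n=4: y=3.25, sp=-2, e=sp−y=-5.25; I=-6.25, D=e−e_prev=-8.25; u=1·(-5.25)+1/2·(-6.25)+3/2·(-8.25)=-20.75; next y=1/2·3.25+1/2·(-20.75)=-8.75
n=5: y=-8.75, sp=-2, e=sp−y=6.75; I=0.5, D=e−e_prev=12; u=1·6.75+1/2·0.5+3/2·12=25; next y=1/2·(-8.75)+1/2·25=8.125
n=6: y=8.125, sp=-2, e=sp−y=-10.125; I=-9.625, D=e−e_prev=-16.875; u=1·(-10.125)+1/2·(-9.625)+3/2·(-16.875)=-40.25; next y=1/2·8.125+1/2·(-40.25)=-16.0625
n=7: y=-16.0625, sp=-2, e=sp−y=14.0625; I=4.4375, D=e−e_prev=24.1875; u=1·14.0625+1/2·4.4375+3/2·24.1875=52.5625; next y=1/2·(-16.0625)+1/2·52.5625=18.25
n=8: y=18.25, sp=-2, e=sp−y=-20.25; I=-15.8125, D=e−e_prev=-34.3125; u=1·(-20.25)+1/2·(-15.8125)+3/2·(-34.3125)=-79.625; next y=1/2·18.25+1/2·(-79.625)=-30.6875
n=9: y=-30.6875, sp=-2, e=sp−y=28.6875; I=12.875, D=e−e_prev=48.9375; u=1·28.6875+1/2·12.875+3/2·48.9375=108.53125; next y=1/2·(-30.6875)+1/2·108.53125=38.921875
n=10: y=38.921875, sp=-2, e=sp−y=-40.921875; I=-28.046875, D=e−e_prev=-69.609375; u=1·(-40.921875)+1/2·(-28.046875)+3/2·(-69.609375)=-159.359375; next y=1/2·38.921875+1/2·(-159.359375)=-60.21875
n=11: y=-60.21875, sp=-2, e=sp−y=58.21875; I=30.171875, D=e−e_prev=99.140625; u=1·58.21875+1/2·30.171875+3/2·99.140625=222.015625; next y=1/2·(-60.21875)+1/2·222.015625≈80.898438
n=12: y≈80.898438, sp=-2, e=sp−y≈-82.898438; I≈-52.726563, D=e−e_prev≈-141.117188; u=1·(-82.898438)+1/2·(-52.726563)+3/2·(-141.117188)≈-320.9375; next y=1/2·80.898438+1/2·(-320.9375)≈-120.019531

0 -2 -6.000 0.000
1 -2 5.000 -3.000
2 -2 -11.000 1.000
3 -2 11.500 -5.000
4 -2 -20.750 3.250
5 -2 25.000 -8.750
6 -2 -40.250 8.125
7 -2 52.563 -16.063
8 -2 -79.625 18.250
9 -2 108.531 -30.688
10 -2 -159.359 38.922
11 -2 222.016 -60.219
12 -2 -320.938 80.898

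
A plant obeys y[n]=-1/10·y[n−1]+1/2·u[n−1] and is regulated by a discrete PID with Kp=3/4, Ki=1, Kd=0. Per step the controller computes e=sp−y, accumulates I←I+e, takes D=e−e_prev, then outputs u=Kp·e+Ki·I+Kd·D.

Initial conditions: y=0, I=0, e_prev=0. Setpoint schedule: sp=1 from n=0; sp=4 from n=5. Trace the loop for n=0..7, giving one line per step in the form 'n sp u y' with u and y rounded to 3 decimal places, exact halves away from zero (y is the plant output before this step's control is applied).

0 1 1.750 0.000
1 1 1.219 0.875
2 1 1.962 0.522
3 1 1.728 0.929
4 1 2.075 0.771
5 4 7.223 0.960
6 4 5.791 3.515
7 4 7.976 2.544

(exact arithmetic carried between steps; '≈' marks a value shown rounded to 6 d.p. or computed from one; I and e_prev carry over from the previous line; the table rounds u and y to 3 d.p., halves away from zero)
n=0: y=0, sp=1, e=sp−y=1; I=1, D=e−e_prev=1; u=3/4·1+1·1+0·1=1.75; next y=-1/10·0+1/2·1.75=0.875
n=1: y=0.875, sp=1, e=sp−y=0.125; I=1.125, D=e−e_prev=-0.875; u=3/4·0.125+1·1.125+0·(-0.875)=1.21875; next y=-1/10·0.875+1/2·1.21875=0.521875
n=2: y=0.521875, sp=1, e=sp−y=0.478125; I=1.603125, D=e−e_prev=0.353125; u=3/4·0.478125+1·1.603125+0·0.353125≈1.961719; next y=-1/10·0.521875+1/2·1.961719≈0.928672
n=3: y≈0.928672, sp=1, e=sp−y≈0.071328; I≈1.674453, D=e−e_prev≈-0.406797; u=3/4·0.071328+1·1.674453+0·(-0.406797)≈1.727949; next y=-1/10·0.928672+1/2·1.727949≈0.771107
n=4: y≈0.771107, sp=1, e=sp−y≈0.228893; I≈1.903346, D=e−e_prev≈0.157564; u=3/4·0.228893+1·1.903346+0·0.157564≈2.075015; next y=-1/10·0.771107+1/2·2.075015≈0.960397
n=5: y≈0.960397, sp=4, e=sp−y≈3.039603; I≈4.942949, D=e−e_prev≈2.810711; u=3/4·3.039603+1·4.942949+0·2.810711≈7.222651; next y=-1/10·0.960397+1/2·7.222651≈3.515286
n=6: y≈3.515286, sp=4, e=sp−y≈0.484714; I≈5.427663, D=e−e_prev≈-2.554889; u=3/4·0.484714+1·5.427663+0·(-2.554889)≈5.791198; next y=-1/10·3.515286+1/2·5.791198≈2.544071
n=7: y≈2.544071, sp=4, e=sp−y≈1.455929; I≈6.883592, D=e−e_prev≈0.971215; u=3/4·1.455929+1·6.883592+0·0.971215≈7.975539; next y=-1/10·2.544071+1/2·7.975539≈3.733363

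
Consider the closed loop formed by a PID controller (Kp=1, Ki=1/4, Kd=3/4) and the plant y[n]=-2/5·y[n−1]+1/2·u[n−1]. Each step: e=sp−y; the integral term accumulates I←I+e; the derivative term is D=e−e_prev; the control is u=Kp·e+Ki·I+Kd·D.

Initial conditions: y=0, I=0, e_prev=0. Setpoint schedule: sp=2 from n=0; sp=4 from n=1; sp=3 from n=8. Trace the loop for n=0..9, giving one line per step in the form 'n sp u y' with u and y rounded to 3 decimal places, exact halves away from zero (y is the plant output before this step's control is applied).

0 2 4.000 0.000
1 4 3.000 2.000
2 4 6.100 0.700
3 4 1.810 2.770
4 4 9.616 -0.203
5 4 -1.747 4.889
6 4 17.287 -2.829
7 4 -12.004 9.775
8 3 33.380 -9.912
9 3 -38.541 20.655

(exact arithmetic carried between steps; '≈' marks a value shown rounded to 6 d.p. or computed from one; I and e_prev carry over from the previous line; the table rounds u and y to 3 d.p., halves away from zero)
n=0: y=0, sp=2, e=sp−y=2; I=2, D=e−e_prev=2; u=1·2+1/4·2+3/4·2=4; next y=-2/5·0+1/2·4=2
n=1: y=2, sp=4, e=sp−y=2; I=4, D=e−e_prev=0; u=1·2+1/4·4+3/4·0=3; next y=-2/5·2+1/2·3=0.7
n=2: y=0.7, sp=4, e=sp−y=3.3; I=7.3, D=e−e_prev=1.3; u=1·3.3+1/4·7.3+3/4·1.3=6.1; next y=-2/5·0.7+1/2·6.1=2.77
n=3: y=2.77, sp=4, e=sp−y=1.23; I=8.53, D=e−e_prev=-2.07; u=1·1.23+1/4·8.53+3/4·(-2.07)=1.81; next y=-2/5·2.77+1/2·1.81=-0.203
n=4: y=-0.203, sp=4, e=sp−y=4.203; I=12.733, D=e−e_prev=2.973; u=1·4.203+1/4·12.733+3/4·2.973=9.616; next y=-2/5·(-0.203)+1/2·9.616=4.8892
n=5: y=4.8892, sp=4, e=sp−y=-0.8892; I=11.8438, D=e−e_prev=-5.0922; u=1·(-0.8892)+1/4·11.8438+3/4·(-5.0922)=-1.7474; next y=-2/5·4.8892+1/2·(-1.7474)=-2.82938
n=6: y=-2.82938, sp=4, e=sp−y=6.82938; I=18.67318, D=e−e_prev=7.71858; u=1·6.82938+1/4·18.67318+3/4·7.71858=17.28661; next y=-2/5·(-2.82938)+1/2·17.28661=9.775057
n=7: y=9.775057, sp=4, e=sp−y=-5.775057; I=12.898123, D=e−e_prev=-12.604437; u=1·(-5.775057)+1/4·12.898123+3/4·(-12.604437)=-12.003854; next y=-2/5·9.775057+1/2·(-12.003854)≈-9.911950
n=8: y≈-9.911950, sp=3, e=sp−y≈12.911950; I≈25.810073, D=e−e_prev≈18.687007; u=1·12.911950+1/4·25.810073+3/4·18.687007≈33.379723; next y=-2/5·(-9.911950)+1/2·33.379723≈20.654641
n=9: y≈20.654641, sp=3, e=sp−y≈-17.654641; I≈8.155431, D=e−e_prev≈-30.566591; u=1·(-17.654641)+1/4·8.155431+3/4·(-30.566591)≈-38.540727; next y=-2/5·20.654641+1/2·(-38.540727)≈-27.532220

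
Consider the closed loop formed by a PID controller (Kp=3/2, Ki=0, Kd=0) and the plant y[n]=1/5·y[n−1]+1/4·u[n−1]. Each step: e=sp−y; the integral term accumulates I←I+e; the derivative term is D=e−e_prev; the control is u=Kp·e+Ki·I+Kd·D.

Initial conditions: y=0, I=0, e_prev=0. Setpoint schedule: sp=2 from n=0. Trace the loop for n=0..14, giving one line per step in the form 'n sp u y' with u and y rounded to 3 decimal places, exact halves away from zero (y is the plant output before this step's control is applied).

(exact arithmetic carried between steps; '≈' marks a value shown rounded to 6 d.p. or computed from one; I and e_prev carry over from the previous line; the table rounds u and y to 3 d.p., halves away from zero)
n=0: y=0, sp=2, e=sp−y=2; I=2, D=e−e_prev=2; u=3/2·2+0·2+0·2=3; next y=1/5·0+1/4·3=0.75
n=1: y=0.75, sp=2, e=sp−y=1.25; I=3.25, D=e−e_prev=-0.75; u=3/2·1.25+0·3.25+0·(-0.75)=1.875; next y=1/5·0.75+1/4·1.875=0.61875
n=2: y=0.61875, sp=2, e=sp−y=1.38125; I=4.63125, D=e−e_prev=0.13125; u=3/2·1.38125+0·4.63125+0·0.13125=2.071875; next y=1/5·0.61875+1/4·2.071875≈0.641719
n=3: y≈0.641719, sp=2, e=sp−y≈1.358281; I≈5.989531, D=e−e_prev≈-0.022969; u=3/2·1.358281+0·5.989531+0·(-0.022969)≈2.037422; next y=1/5·0.641719+1/4·2.037422≈0.637699
n=4: y≈0.637699, sp=2, e=sp−y≈1.362301; I≈7.351832, D=e−e_prev≈0.004020; u=3/2·1.362301+0·7.351832+0·0.004020≈2.043451; next y=1/5·0.637699+1/4·2.043451≈0.638403
n=5: y≈0.638403, sp=2, e=sp−y≈1.361597; I≈8.713429, D=e−e_prev≈-0.000703; u=3/2·1.361597+0·8.713429+0·(-0.000703)≈2.042396; next y=1/5·0.638403+1/4·2.042396≈0.638280
n=6: y≈0.638280, sp=2, e=sp−y≈1.361720; I≈10.075150, D=e−e_prev≈0.000123; u=3/2·1.361720+0·10.075150+0·0.000123≈2.042581; next y=1/5·0.638280+1/4·2.042581≈0.638301
n=7: y≈0.638301, sp=2, e=sp−y≈1.361699; I≈11.436849, D=e−e_prev≈-0.000022; u=3/2·1.361699+0·11.436849+0·(-0.000022)≈2.042548; next y=1/5·0.638301+1/4·2.042548≈0.638297
n=8: y≈0.638297, sp=2, e=sp−y≈1.361703; I≈12.798551, D=e−e_prev≈0.000004; u=3/2·1.361703+0·12.798551+0·0.000004≈2.042554; next y=1/5·0.638297+1/4·2.042554≈0.638298
n=9: y≈0.638298, sp=2, e=sp−y≈1.361702; I≈14.160253, D=e−e_prev≈-0.000001; u=3/2·1.361702+0·14.160253+0·(-0.000001)≈2.042553; next y=1/5·0.638298+1/4·2.042553≈0.638298
n=10: y≈0.638298, sp=2, e=sp−y≈1.361702; I≈15.521956, D=e−e_prev≈0.000000; u=3/2·1.361702+0·15.521956+0·0.000000≈2.042553; next y=1/5·0.638298+1/4·2.042553≈0.638298
n=11: y≈0.638298, sp=2, e=sp−y≈1.361702; I≈16.883658, D=e−e_prev≈0.000000; u=3/2·1.361702+0·16.883658+0·0.000000≈2.042553; next y=1/5·0.638298+1/4·2.042553≈0.638298
n=12: y≈0.638298, sp=2, e=sp−y≈1.361702; I≈18.245360, D=e−e_prev≈0.000000; u=3/2·1.361702+0·18.245360+0·0.000000≈2.042553; next y=1/5·0.638298+1/4·2.042553≈0.638298
n=13: y≈0.638298, sp=2, e=sp−y≈1.361702; I≈19.607062, D=e−e_prev≈0.000000; u=3/2·1.361702+0·19.607062+0·0.000000≈2.042553; next y=1/5·0.638298+1/4·2.042553≈0.638298
n=14: y≈0.638298, sp=2, e=sp−y≈1.361702; I≈20.968764, D=e−e_prev≈0.000000; u=3/2·1.361702+0·20.968764+0·0.000000≈2.042553; next y=1/5·0.638298+1/4·2.042553≈0.638298

0 2 3.000 0.000
1 2 1.875 0.750
2 2 2.072 0.619
3 2 2.037 0.642
4 2 2.043 0.638
5 2 2.042 0.638
6 2 2.043 0.638
7 2 2.043 0.638
8 2 2.043 0.638
9 2 2.043 0.638
10 2 2.043 0.638
11 2 2.043 0.638
12 2 2.043 0.638
13 2 2.043 0.638
14 2 2.043 0.638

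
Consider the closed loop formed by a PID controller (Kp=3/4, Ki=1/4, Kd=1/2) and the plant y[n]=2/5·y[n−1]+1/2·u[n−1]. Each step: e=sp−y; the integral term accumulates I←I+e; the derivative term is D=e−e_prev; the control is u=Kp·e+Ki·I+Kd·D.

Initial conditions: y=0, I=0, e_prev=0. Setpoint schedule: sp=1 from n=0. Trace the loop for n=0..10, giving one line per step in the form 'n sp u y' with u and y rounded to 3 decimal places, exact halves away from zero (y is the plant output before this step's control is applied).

(exact arithmetic carried between steps; '≈' marks a value shown rounded to 6 d.p. or computed from one; I and e_prev carry over from the previous line; the table rounds u and y to 3 d.p., halves away from zero)
n=0: y=0, sp=1, e=sp−y=1; I=1, D=e−e_prev=1; u=3/4·1+1/4·1+1/2·1=1.5; next y=2/5·0+1/2·1.5=0.75
n=1: y=0.75, sp=1, e=sp−y=0.25; I=1.25, D=e−e_prev=-0.75; u=3/4·0.25+1/4·1.25+1/2·(-0.75)=0.125; next y=2/5·0.75+1/2·0.125=0.3625
n=2: y=0.3625, sp=1, e=sp−y=0.6375; I=1.8875, D=e−e_prev=0.3875; u=3/4·0.6375+1/4·1.8875+1/2·0.3875=1.14375; next y=2/5·0.3625+1/2·1.14375=0.716875
n=3: y=0.716875, sp=1, e=sp−y=0.283125; I=2.170625, D=e−e_prev=-0.354375; u=3/4·0.283125+1/4·2.170625+1/2·(-0.354375)≈0.577813; next y=2/5·0.716875+1/2·0.577813≈0.575656
n=4: y≈0.575656, sp=1, e=sp−y≈0.424344; I≈2.594969, D=e−e_prev≈0.141219; u=3/4·0.424344+1/4·2.594969+1/2·0.141219≈1.037609; next y=2/5·0.575656+1/2·1.037609≈0.749067
n=5: y≈0.749067, sp=1, e=sp−y≈0.250933; I≈2.845902, D=e−e_prev≈-0.173411; u=3/4·0.250933+1/4·2.845902+1/2·(-0.173411)≈0.812970; next y=2/5·0.749067+1/2·0.812970≈0.706112
n=6: y≈0.706112, sp=1, e=sp−y≈0.293888; I≈3.139790, D=e−e_prev≈0.042956; u=3/4·0.293888+1/4·3.139790+1/2·0.042956≈1.026842; next y=2/5·0.706112+1/2·1.026842≈0.795865
n=7: y≈0.795865, sp=1, e=sp−y≈0.204135; I≈3.343925, D=e−e_prev≈-0.089754; u=3/4·0.204135+1/4·3.343925+1/2·(-0.089754)≈0.944205; next y=2/5·0.795865+1/2·0.944205≈0.790449
n=8: y≈0.790449, sp=1, e=sp−y≈0.209551; I≈3.553476, D=e−e_prev≈0.005417; u=3/4·0.209551+1/4·3.553476+1/2·0.005417≈1.048241; next y=2/5·0.790449+1/2·1.048241≈0.840300
n=9: y≈0.840300, sp=1, e=sp−y≈0.159700; I≈3.713176, D=e−e_prev≈-0.049851; u=3/4·0.159700+1/4·3.713176+1/2·(-0.049851)≈1.023144; next y=2/5·0.840300+1/2·1.023144≈0.847692
n=10: y≈0.847692, sp=1, e=sp−y≈0.152308; I≈3.865484, D=e−e_prev≈-0.007392; u=3/4·0.152308+1/4·3.865484+1/2·(-0.007392)≈1.076906; next y=2/5·0.847692+1/2·1.076906≈0.877530

0 1 1.500 0.000
1 1 0.125 0.750
2 1 1.144 0.363
3 1 0.578 0.717
4 1 1.038 0.576
5 1 0.813 0.749
6 1 1.027 0.706
7 1 0.944 0.796
8 1 1.048 0.790
9 1 1.023 0.840
10 1 1.077 0.848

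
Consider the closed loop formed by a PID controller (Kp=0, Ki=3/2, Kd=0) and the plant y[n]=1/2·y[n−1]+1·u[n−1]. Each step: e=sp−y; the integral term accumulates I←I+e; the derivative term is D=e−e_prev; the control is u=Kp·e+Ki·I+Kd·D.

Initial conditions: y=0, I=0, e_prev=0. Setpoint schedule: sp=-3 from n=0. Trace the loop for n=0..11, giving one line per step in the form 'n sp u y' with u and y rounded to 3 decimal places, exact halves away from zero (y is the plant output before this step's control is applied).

0 -3 -4.500 0.000
1 -3 -2.250 -4.500
2 -3 0.000 -4.500
3 -3 -1.125 -2.250
4 -3 -2.250 -2.250
5 -3 -1.688 -3.375
6 -3 -1.125 -3.375
7 -3 -1.406 -2.813
8 -3 -1.688 -2.813
9 -3 -1.547 -3.094
10 -3 -1.406 -3.094
11 -3 -1.477 -2.953

(exact arithmetic carried between steps; '≈' marks a value shown rounded to 6 d.p. or computed from one; I and e_prev carry over from the previous line; the table rounds u and y to 3 d.p., halves away from zero)
n=0: y=0, sp=-3, e=sp−y=-3; I=-3, D=e−e_prev=-3; u=0·(-3)+3/2·(-3)+0·(-3)=-4.5; next y=1/2·0+1·(-4.5)=-4.5
n=1: y=-4.5, sp=-3, e=sp−y=1.5; I=-1.5, D=e−e_prev=4.5; u=0·1.5+3/2·(-1.5)+0·4.5=-2.25; next y=1/2·(-4.5)+1·(-2.25)=-4.5
n=2: y=-4.5, sp=-3, e=sp−y=1.5; I=0, D=e−e_prev=0; u=0·1.5+3/2·0+0·0=0; next y=1/2·(-4.5)+1·0=-2.25
n=3: y=-2.25, sp=-3, e=sp−y=-0.75; I=-0.75, D=e−e_prev=-2.25; u=0·(-0.75)+3/2·(-0.75)+0·(-2.25)=-1.125; next y=1/2·(-2.25)+1·(-1.125)=-2.25
n=4: y=-2.25, sp=-3, e=sp−y=-0.75; I=-1.5, D=e−e_prev=0; u=0·(-0.75)+3/2·(-1.5)+0·0=-2.25; next y=1/2·(-2.25)+1·(-2.25)=-3.375
n=5: y=-3.375, sp=-3, e=sp−y=0.375; I=-1.125, D=e−e_prev=1.125; u=0·0.375+3/2·(-1.125)+0·1.125=-1.6875; next y=1/2·(-3.375)+1·(-1.6875)=-3.375
n=6: y=-3.375, sp=-3, e=sp−y=0.375; I=-0.75, D=e−e_prev=0; u=0·0.375+3/2·(-0.75)+0·0=-1.125; next y=1/2·(-3.375)+1·(-1.125)=-2.8125
n=7: y=-2.8125, sp=-3, e=sp−y=-0.1875; I=-0.9375, D=e−e_prev=-0.5625; u=0·(-0.1875)+3/2·(-0.9375)+0·(-0.5625)=-1.40625; next y=1/2·(-2.8125)+1·(-1.40625)=-2.8125
n=8: y=-2.8125, sp=-3, e=sp−y=-0.1875; I=-1.125, D=e−e_prev=0; u=0·(-0.1875)+3/2·(-1.125)+0·0=-1.6875; next y=1/2·(-2.8125)+1·(-1.6875)=-3.09375
n=9: y=-3.09375, sp=-3, e=sp−y=0.09375; I=-1.03125, D=e−e_prev=0.28125; u=0·0.09375+3/2·(-1.03125)+0·0.28125=-1.546875; next y=1/2·(-3.09375)+1·(-1.546875)=-3.09375
n=10: y=-3.09375, sp=-3, e=sp−y=0.09375; I=-0.9375, D=e−e_prev=0; u=0·0.09375+3/2·(-0.9375)+0·0=-1.40625; next y=1/2·(-3.09375)+1·(-1.40625)=-2.953125
n=11: y=-2.953125, sp=-3, e=sp−y=-0.046875; I=-0.984375, D=e−e_prev=-0.140625; u=0·(-0.046875)+3/2·(-0.984375)+0·(-0.140625)≈-1.476563; next y=1/2·(-2.953125)+1·(-1.476563)≈-2.953125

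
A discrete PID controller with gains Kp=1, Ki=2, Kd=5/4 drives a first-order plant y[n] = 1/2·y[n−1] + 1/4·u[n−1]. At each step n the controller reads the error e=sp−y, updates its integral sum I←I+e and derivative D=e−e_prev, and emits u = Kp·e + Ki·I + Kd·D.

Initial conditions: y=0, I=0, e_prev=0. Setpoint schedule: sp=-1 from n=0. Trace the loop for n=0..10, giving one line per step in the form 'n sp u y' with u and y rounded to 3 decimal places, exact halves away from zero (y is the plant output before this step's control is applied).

(exact arithmetic carried between steps; '≈' marks a value shown rounded to 6 d.p. or computed from one; I and e_prev carry over from the previous line; the table rounds u and y to 3 d.p., halves away from zero)
n=0: y=0, sp=-1, e=sp−y=-1; I=-1, D=e−e_prev=-1; u=1·(-1)+2·(-1)+5/4·(-1)=-4.25; next y=1/2·0+1/4·(-4.25)=-1.0625
n=1: y=-1.0625, sp=-1, e=sp−y=0.0625; I=-0.9375, D=e−e_prev=1.0625; u=1·0.0625+2·(-0.9375)+5/4·1.0625=-0.484375; next y=1/2·(-1.0625)+1/4·(-0.484375)≈-0.652344
n=2: y≈-0.652344, sp=-1, e=sp−y≈-0.347656; I≈-1.285156, D=e−e_prev≈-0.410156; u=1·(-0.347656)+2·(-1.285156)+5/4·(-0.410156)≈-3.430664; next y=1/2·(-0.652344)+1/4·(-3.430664)≈-1.183838
n=3: y≈-1.183838, sp=-1, e=sp−y≈0.183838; I≈-1.101318, D=e−e_prev≈0.531494; u=1·0.183838+2·(-1.101318)+5/4·0.531494≈-1.354431; next y=1/2·(-1.183838)+1/4·(-1.354431)≈-0.930527
n=4: y≈-0.930527, sp=-1, e=sp−y≈-0.069473; I≈-1.170792, D=e−e_prev≈-0.253311; u=1·(-0.069473)+2·(-1.170792)+5/4·(-0.253311)≈-2.727695; next y=1/2·(-0.930527)+1/4·(-2.727695)≈-1.147187
n=5: y≈-1.147187, sp=-1, e=sp−y≈0.147187; I≈-1.023604, D=e−e_prev≈0.216660; u=1·0.147187+2·(-1.023604)+5/4·0.216660≈-1.629196; next y=1/2·(-1.147187)+1/4·(-1.629196)≈-0.980893
n=6: y≈-0.980893, sp=-1, e=sp−y≈-0.019107; I≈-1.042712, D=e−e_prev≈-0.166295; u=1·(-0.019107)+2·(-1.042712)+5/4·(-0.166295)≈-2.312399; next y=1/2·(-0.980893)+1/4·(-2.312399)≈-1.068546
n=7: y≈-1.068546, sp=-1, e=sp−y≈0.068546; I≈-0.974166, D=e−e_prev≈0.087654; u=1·0.068546+2·(-0.974166)+5/4·0.087654≈-1.770218; next y=1/2·(-1.068546)+1/4·(-1.770218)≈-0.976828
n=8: y≈-0.976828, sp=-1, e=sp−y≈-0.023172; I≈-0.997338, D=e−e_prev≈-0.091718; u=1·(-0.023172)+2·(-0.997338)+5/4·(-0.091718)≈-2.132497; next y=1/2·(-0.976828)+1/4·(-2.132497)≈-1.021538
n=9: y≈-1.021538, sp=-1, e=sp−y≈0.021538; I≈-0.975800, D=e−e_prev≈0.044710; u=1·0.021538+2·(-0.975800)+5/4·0.044710≈-1.874174; next y=1/2·(-1.021538)+1/4·(-1.874174)≈-0.979313
n=10: y≈-0.979313, sp=-1, e=sp−y≈-0.020687; I≈-0.996488, D=e−e_prev≈-0.042225; u=1·(-0.020687)+2·(-0.996488)+5/4·(-0.042225)≈-2.066444; next y=1/2·(-0.979313)+1/4·(-2.066444)≈-1.006267

0 -1 -4.250 0.000
1 -1 -0.484 -1.063
2 -1 -3.431 -0.652
3 -1 -1.354 -1.184
4 -1 -2.728 -0.931
5 -1 -1.629 -1.147
6 -1 -2.312 -0.981
7 -1 -1.770 -1.069
8 -1 -2.132 -0.977
9 -1 -1.874 -1.022
10 -1 -2.066 -0.979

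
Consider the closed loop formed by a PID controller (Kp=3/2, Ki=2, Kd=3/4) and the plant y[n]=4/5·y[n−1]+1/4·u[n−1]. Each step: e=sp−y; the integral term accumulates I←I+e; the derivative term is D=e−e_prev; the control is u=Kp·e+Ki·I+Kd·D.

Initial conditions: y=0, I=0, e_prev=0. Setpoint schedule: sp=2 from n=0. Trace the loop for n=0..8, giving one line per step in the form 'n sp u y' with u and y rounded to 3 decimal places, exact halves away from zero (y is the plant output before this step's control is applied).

0 2 8.500 0.000
1 2 1.969 2.125
2 2 3.027 2.192
3 2 1.340 2.510
4 2 1.268 2.343
5 2 1.101 2.192
6 2 1.297 2.029
7 2 1.464 1.947
8 2 1.608 1.924

(exact arithmetic carried between steps; '≈' marks a value shown rounded to 6 d.p. or computed from one; I and e_prev carry over from the previous line; the table rounds u and y to 3 d.p., halves away from zero)
n=0: y=0, sp=2, e=sp−y=2; I=2, D=e−e_prev=2; u=3/2·2+2·2+3/4·2=8.5; next y=4/5·0+1/4·8.5=2.125
n=1: y=2.125, sp=2, e=sp−y=-0.125; I=1.875, D=e−e_prev=-2.125; u=3/2·(-0.125)+2·1.875+3/4·(-2.125)=1.96875; next y=4/5·2.125+1/4·1.96875≈2.192188
n=2: y≈2.192188, sp=2, e=sp−y≈-0.192188; I≈1.682813, D=e−e_prev≈-0.067188; u=3/2·(-0.192188)+2·1.682813+3/4·(-0.067188)≈3.026953; next y=4/5·2.192188+1/4·3.026953≈2.510488
n=3: y≈2.510488, sp=2, e=sp−y≈-0.510488; I≈1.172324, D=e−e_prev≈-0.318301; u=3/2·(-0.510488)+2·1.172324+3/4·(-0.318301)≈1.340190; next y=4/5·2.510488+1/4·1.340190≈2.343438
n=4: y≈2.343438, sp=2, e=sp−y≈-0.343438; I≈0.828886, D=e−e_prev≈0.167050; u=3/2·(-0.343438)+2·0.828886+3/4·0.167050≈1.267902; next y=4/5·2.343438+1/4·1.267902≈2.191726
n=5: y≈2.191726, sp=2, e=sp−y≈-0.191726; I≈0.637160, D=e−e_prev≈0.151712; u=3/2·(-0.191726)+2·0.637160+3/4·0.151712≈1.100515; next y=4/5·2.191726+1/4·1.100515≈2.028510
n=6: y≈2.028510, sp=2, e=sp−y≈-0.028510; I≈0.608650, D=e−e_prev≈0.163217; u=3/2·(-0.028510)+2·0.608650+3/4·0.163217≈1.296949; next y=4/5·2.028510+1/4·1.296949≈1.947045
n=7: y≈1.947045, sp=2, e=sp−y≈0.052955; I≈0.661605, D=e−e_prev≈0.081465; u=3/2·0.052955+2·0.661605+3/4·0.081465≈1.463742; next y=4/5·1.947045+1/4·1.463742≈1.923571
n=8: y≈1.923571, sp=2, e=sp−y≈0.076429; I≈0.738034, D=e−e_prev≈0.023473; u=3/2·0.076429+2·0.738034+3/4·0.023473≈1.608316; next y=4/5·1.923571+1/4·1.608316≈1.940936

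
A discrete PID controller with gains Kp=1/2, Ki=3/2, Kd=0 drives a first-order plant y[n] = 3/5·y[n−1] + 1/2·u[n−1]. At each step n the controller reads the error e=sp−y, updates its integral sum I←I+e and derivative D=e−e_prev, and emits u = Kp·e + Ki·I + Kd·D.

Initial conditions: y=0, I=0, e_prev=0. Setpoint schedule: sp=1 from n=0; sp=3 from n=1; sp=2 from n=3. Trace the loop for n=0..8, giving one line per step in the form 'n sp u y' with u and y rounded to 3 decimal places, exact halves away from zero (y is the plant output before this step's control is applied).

0 1 2.000 0.000
1 3 5.500 1.000
2 3 3.800 3.350
3 2 0.155 3.910
4 2 0.263 2.424
5 2 1.304 1.586
6 2 1.890 1.603
7 2 1.878 1.907
8 2 1.665 2.083

(exact arithmetic carried between steps; '≈' marks a value shown rounded to 6 d.p. or computed from one; I and e_prev carry over from the previous line; the table rounds u and y to 3 d.p., halves away from zero)
n=0: y=0, sp=1, e=sp−y=1; I=1, D=e−e_prev=1; u=1/2·1+3/2·1+0·1=2; next y=3/5·0+1/2·2=1
n=1: y=1, sp=3, e=sp−y=2; I=3, D=e−e_prev=1; u=1/2·2+3/2·3+0·1=5.5; next y=3/5·1+1/2·5.5=3.35
n=2: y=3.35, sp=3, e=sp−y=-0.35; I=2.65, D=e−e_prev=-2.35; u=1/2·(-0.35)+3/2·2.65+0·(-2.35)=3.8; next y=3/5·3.35+1/2·3.8=3.91
n=3: y=3.91, sp=2, e=sp−y=-1.91; I=0.74, D=e−e_prev=-1.56; u=1/2·(-1.91)+3/2·0.74+0·(-1.56)=0.155; next y=3/5·3.91+1/2·0.155=2.4235
n=4: y=2.4235, sp=2, e=sp−y=-0.4235; I=0.3165, D=e−e_prev=1.4865; u=1/2·(-0.4235)+3/2·0.3165+0·1.4865=0.263; next y=3/5·2.4235+1/2·0.263=1.5856
n=5: y=1.5856, sp=2, e=sp−y=0.4144; I=0.7309, D=e−e_prev=0.8379; u=1/2·0.4144+3/2·0.7309+0·0.8379=1.30355; next y=3/5·1.5856+1/2·1.30355=1.603135
n=6: y=1.603135, sp=2, e=sp−y=0.396865; I=1.127765, D=e−e_prev=-0.017535; u=1/2·0.396865+3/2·1.127765+0·(-0.017535)=1.89008; next y=3/5·1.603135+1/2·1.89008=1.906921
n=7: y=1.906921, sp=2, e=sp−y=0.093079; I=1.220844, D=e−e_prev=-0.303786; u=1/2·0.093079+3/2·1.220844+0·(-0.303786)≈1.877806; next y=3/5·1.906921+1/2·1.877806≈2.083055
n=8: y≈2.083055, sp=2, e=sp−y≈-0.083055; I≈1.137789, D=e−e_prev≈-0.176134; u=1/2·(-0.083055)+3/2·1.137789+0·(-0.176134)≈1.665155; next y=3/5·2.083055+1/2·1.665155≈2.082411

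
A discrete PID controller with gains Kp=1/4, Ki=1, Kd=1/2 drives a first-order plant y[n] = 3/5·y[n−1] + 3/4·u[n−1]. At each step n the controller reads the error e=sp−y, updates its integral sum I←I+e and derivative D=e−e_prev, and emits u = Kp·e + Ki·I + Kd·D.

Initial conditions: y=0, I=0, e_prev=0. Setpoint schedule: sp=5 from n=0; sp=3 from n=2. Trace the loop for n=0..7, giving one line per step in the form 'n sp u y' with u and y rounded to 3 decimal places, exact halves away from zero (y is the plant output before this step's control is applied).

0 5 8.750 0.000
1 5 -0.234 6.563
2 3 2.886 3.762
3 3 0.569 4.421
4 3 1.826 3.080
5 3 0.835 3.217
6 3 1.843 2.556
7 3 1.327 2.916

(exact arithmetic carried between steps; '≈' marks a value shown rounded to 6 d.p. or computed from one; I and e_prev carry over from the previous line; the table rounds u and y to 3 d.p., halves away from zero)
n=0: y=0, sp=5, e=sp−y=5; I=5, D=e−e_prev=5; u=1/4·5+1·5+1/2·5=8.75; next y=3/5·0+3/4·8.75=6.5625
n=1: y=6.5625, sp=5, e=sp−y=-1.5625; I=3.4375, D=e−e_prev=-6.5625; u=1/4·(-1.5625)+1·3.4375+1/2·(-6.5625)=-0.234375; next y=3/5·6.5625+3/4·(-0.234375)≈3.761719
n=2: y≈3.761719, sp=3, e=sp−y≈-0.761719; I≈2.675781, D=e−e_prev≈0.800781; u=1/4·(-0.761719)+1·2.675781+1/2·0.800781≈2.885742; next y=3/5·3.761719+3/4·2.885742≈4.421338
n=3: y≈4.421338, sp=3, e=sp−y≈-1.421338; I≈1.254443, D=e−e_prev≈-0.659619; u=1/4·(-1.421338)+1·1.254443+1/2·(-0.659619)≈0.569299; next y=3/5·4.421338+3/4·0.569299≈3.079777
n=4: y≈3.079777, sp=3, e=sp−y≈-0.079777; I≈1.174666, D=e−e_prev≈1.341561; u=1/4·(-0.079777)+1·1.174666+1/2·1.341561≈1.825502; next y=3/5·3.079777+3/4·1.825502≈3.216993
n=5: y≈3.216993, sp=3, e=sp−y≈-0.216993; I≈0.957673, D=e−e_prev≈-0.137216; u=1/4·(-0.216993)+1·0.957673+1/2·(-0.137216)≈0.834817; next y=3/5·3.216993+3/4·0.834817≈2.556309
n=6: y≈2.556309, sp=3, e=sp−y≈0.443691; I≈1.401365, D=e−e_prev≈0.660684; u=1/4·0.443691+1·1.401365+1/2·0.660684≈1.842630; next y=3/5·2.556309+3/4·1.842630≈2.915757
n=7: y≈2.915757, sp=3, e=sp−y≈0.084243; I≈1.485607, D=e−e_prev≈-0.359449; u=1/4·0.084243+1·1.485607+1/2·(-0.359449)≈1.326943; next y=3/5·2.915757+3/4·1.326943≈2.744662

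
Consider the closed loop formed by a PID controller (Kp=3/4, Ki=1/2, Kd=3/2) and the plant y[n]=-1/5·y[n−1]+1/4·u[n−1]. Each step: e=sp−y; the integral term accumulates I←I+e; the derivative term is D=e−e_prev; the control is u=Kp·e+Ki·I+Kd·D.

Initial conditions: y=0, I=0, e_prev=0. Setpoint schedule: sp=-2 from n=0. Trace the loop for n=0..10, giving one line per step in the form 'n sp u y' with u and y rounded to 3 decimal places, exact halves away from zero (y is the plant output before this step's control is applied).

(exact arithmetic carried between steps; '≈' marks a value shown rounded to 6 d.p. or computed from one; I and e_prev carry over from the previous line; the table rounds u and y to 3 d.p., halves away from zero)
n=0: y=0, sp=-2, e=sp−y=-2; I=-2, D=e−e_prev=-2; u=3/4·(-2)+1/2·(-2)+3/2·(-2)=-5.5; next y=-1/5·0+1/4·(-5.5)=-1.375
n=1: y=-1.375, sp=-2, e=sp−y=-0.625; I=-2.625, D=e−e_prev=1.375; u=3/4·(-0.625)+1/2·(-2.625)+3/2·1.375=0.28125; next y=-1/5·(-1.375)+1/4·0.28125≈0.345313
n=2: y≈0.345313, sp=-2, e=sp−y≈-2.345313; I≈-4.970313, D=e−e_prev≈-1.720313; u=3/4·(-2.345313)+1/2·(-4.970313)+3/2·(-1.720313)≈-6.824609; next y=-1/5·0.345313+1/4·(-6.824609)≈-1.775215
n=3: y≈-1.775215, sp=-2, e=sp−y≈-0.224785; I≈-5.195098, D=e−e_prev≈2.120527; u=3/4·(-0.224785)+1/2·(-5.195098)+3/2·2.120527≈0.414653; next y=-1/5·(-1.775215)+1/4·0.414653≈0.458706
n=4: y≈0.458706, sp=-2, e=sp−y≈-2.458706; I≈-7.653804, D=e−e_prev≈-2.233921; u=3/4·(-2.458706)+1/2·(-7.653804)+3/2·(-2.233921)≈-9.021813; next y=-1/5·0.458706+1/4·(-9.021813)≈-2.347195
n=5: y≈-2.347195, sp=-2, e=sp−y≈0.347195; I≈-7.306609, D=e−e_prev≈2.805901; u=3/4·0.347195+1/2·(-7.306609)+3/2·2.805901≈0.815943; next y=-1/5·(-2.347195)+1/4·0.815943≈0.673425
n=6: y≈0.673425, sp=-2, e=sp−y≈-2.673425; I≈-9.980034, D=e−e_prev≈-3.020619; u=3/4·(-2.673425)+1/2·(-9.980034)+3/2·(-3.020619)≈-11.526014; next y=-1/5·0.673425+1/4·(-11.526014)≈-3.016188
n=7: y≈-3.016188, sp=-2, e=sp−y≈1.016188; I≈-8.963845, D=e−e_prev≈3.689613; u=3/4·1.016188+1/2·(-8.963845)+3/2·3.689613≈1.814638; next y=-1/5·(-3.016188)+1/4·1.814638≈1.056897
n=8: y≈1.056897, sp=-2, e=sp−y≈-3.056897; I≈-12.020743, D=e−e_prev≈-4.073086; u=3/4·(-3.056897)+1/2·(-12.020743)+3/2·(-4.073086)≈-14.412673; next y=-1/5·1.056897+1/4·(-14.412673)≈-3.814548
n=9: y≈-3.814548, sp=-2, e=sp−y≈1.814548; I≈-10.206195, D=e−e_prev≈4.871445; u=3/4·1.814548+1/2·(-10.206195)+3/2·4.871445≈3.564981; next y=-1/5·(-3.814548)+1/4·3.564981≈1.654155
n=10: y≈1.654155, sp=-2, e=sp−y≈-3.654155; I≈-13.860350, D=e−e_prev≈-5.468702; u=3/4·(-3.654155)+1/2·(-13.860350)+3/2·(-5.468702)≈-17.873844; next y=-1/5·1.654155+1/4·(-17.873844)≈-4.799292

0 -2 -5.500 0.000
1 -2 0.281 -1.375
2 -2 -6.825 0.345
3 -2 0.415 -1.775
4 -2 -9.022 0.459
5 -2 0.816 -2.347
6 -2 -11.526 0.673
7 -2 1.815 -3.016
8 -2 -14.413 1.057
9 -2 3.565 -3.815
10 -2 -17.874 1.654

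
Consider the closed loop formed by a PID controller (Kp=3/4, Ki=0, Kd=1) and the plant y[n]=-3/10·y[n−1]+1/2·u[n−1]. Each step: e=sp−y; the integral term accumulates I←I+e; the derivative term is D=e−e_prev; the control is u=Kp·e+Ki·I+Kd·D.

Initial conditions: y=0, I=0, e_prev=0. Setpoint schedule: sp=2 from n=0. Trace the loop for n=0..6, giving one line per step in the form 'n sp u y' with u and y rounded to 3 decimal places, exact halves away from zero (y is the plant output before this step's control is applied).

(exact arithmetic carried between steps; '≈' marks a value shown rounded to 6 d.p. or computed from one; I and e_prev carry over from the previous line; the table rounds u and y to 3 d.p., halves away from zero)
n=0: y=0, sp=2, e=sp−y=2; I=2, D=e−e_prev=2; u=3/4·2+0·2+1·2=3.5; next y=-3/10·0+1/2·3.5=1.75
n=1: y=1.75, sp=2, e=sp−y=0.25; I=2.25, D=e−e_prev=-1.75; u=3/4·0.25+0·2.25+1·(-1.75)=-1.5625; next y=-3/10·1.75+1/2·(-1.5625)=-1.30625
n=2: y=-1.30625, sp=2, e=sp−y=3.30625; I=5.55625, D=e−e_prev=3.05625; u=3/4·3.30625+0·5.55625+1·3.05625≈5.535938; next y=-3/10·(-1.30625)+1/2·5.535938≈3.159844
n=3: y≈3.159844, sp=2, e=sp−y≈-1.159844; I≈4.396406, D=e−e_prev≈-4.466094; u=3/4·(-1.159844)+0·4.396406+1·(-4.466094)≈-5.335977; next y=-3/10·3.159844+1/2·(-5.335977)≈-3.615941
n=4: y≈-3.615941, sp=2, e=sp−y≈5.615941; I≈10.012348, D=e−e_prev≈6.775785; u=3/4·5.615941+0·10.012348+1·6.775785≈10.987741; next y=-3/10·(-3.615941)+1/2·10.987741≈6.578653
n=5: y≈6.578653, sp=2, e=sp−y≈-4.578653; I≈5.433695, D=e−e_prev≈-10.194594; u=3/4·(-4.578653)+0·5.433695+1·(-10.194594)≈-13.628584; next y=-3/10·6.578653+1/2·(-13.628584)≈-8.787888
n=6: y≈-8.787888, sp=2, e=sp−y≈10.787888; I≈16.221583, D=e−e_prev≈15.366541; u=3/4·10.787888+0·16.221583+1·15.366541≈23.457457; next y=-3/10·(-8.787888)+1/2·23.457457≈14.365095

0 2 3.500 0.000
1 2 -1.563 1.750
2 2 5.536 -1.306
3 2 -5.336 3.160
4 2 10.988 -3.616
5 2 -13.629 6.579
6 2 23.457 -8.788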